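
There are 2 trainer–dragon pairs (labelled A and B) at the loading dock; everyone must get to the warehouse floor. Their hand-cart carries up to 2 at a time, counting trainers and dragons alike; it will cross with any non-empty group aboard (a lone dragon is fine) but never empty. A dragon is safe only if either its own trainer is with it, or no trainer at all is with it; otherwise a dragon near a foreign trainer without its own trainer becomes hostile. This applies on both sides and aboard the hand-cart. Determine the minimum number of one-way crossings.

5

Counting alone: each trip to the warehouse floor takes at most 2 across and each return brings at least 1 back, so after t trips out (and t−1 returns) at most 2t − (t−1) of the 4 are across; that first reaches 4 at t = 3, so at least 5 crossings are needed.
The plan below uses exactly 5 crossings, so it is optimal:
1. dragon A and trainer A cross → the warehouse floor.
2. trainer A crosses ← the loading dock.
3. trainer A and trainer B cross → the warehouse floor.
4. trainer B crosses ← the loading dock.
5. dragon B and trainer B cross → the warehouse floor.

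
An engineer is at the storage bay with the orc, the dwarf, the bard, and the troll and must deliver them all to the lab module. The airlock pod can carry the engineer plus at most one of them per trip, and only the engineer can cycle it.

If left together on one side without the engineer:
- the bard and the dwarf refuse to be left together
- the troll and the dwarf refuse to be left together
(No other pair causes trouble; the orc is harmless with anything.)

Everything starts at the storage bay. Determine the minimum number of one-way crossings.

9

Counting alone: the engineer can take at most 1 across per trip to the lab module, so moving all 4 needs at least 4 loaded trips out, with a return between consecutive ones — at least 7 crossings.
The safety rule pushes this higher. Following every safe sequence of crossings, the most of the 4 that can be at the lab module as the airlock pod arrives there on crossing 7 is 3 — never all 4.
So no plan with fewer than 9 crossings exists, and this one achieves 9:
1. Engineer goes to the lab module with the dwarf.  [the storage bay: the bard, the orc, the troll | the lab module: the dwarf]
2. Engineer goes back to the storage bay alone.  [the storage bay: the bard, the orc, the troll | the lab module: the dwarf]
3. Engineer goes to the lab module with the orc.  [the storage bay: the bard, the troll | the lab module: the dwarf, the orc]
4. Engineer goes back to the storage bay alone.  [the storage bay: the bard, the troll | the lab module: the dwarf, the orc]
5. Engineer goes to the lab module with the bard.  [the storage bay: the troll | the lab module: the bard, the dwarf, the orc]
6. Engineer goes back to the storage bay with the dwarf.  [the storage bay: the dwarf, the troll | the lab module: the bard, the orc]
7. Engineer goes to the lab module with the troll.  [the storage bay: the dwarf | the lab module: the bard, the orc, the troll]
8. Engineer goes back to the storage bay alone.  [the storage bay: the dwarf | the lab module: the bard, the orc, the troll]
9. Engineer goes to the lab module with the dwarf.  [the storage bay: — | the lab module: the bard, the dwarf, the orc, the troll]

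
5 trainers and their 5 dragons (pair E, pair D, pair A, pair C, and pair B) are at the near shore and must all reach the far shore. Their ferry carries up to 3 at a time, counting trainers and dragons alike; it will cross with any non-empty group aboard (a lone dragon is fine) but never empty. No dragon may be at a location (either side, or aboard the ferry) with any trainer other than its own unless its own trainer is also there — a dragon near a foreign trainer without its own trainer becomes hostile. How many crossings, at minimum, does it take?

11

Counting alone: each trip to the far shore takes at most 3 across and each return brings at least 1 back, so after t trips out (and t−1 returns) at most 3t − (t−1) of the 10 are across; that first reaches 10 at t = 5, so at least 9 crossings are needed.
The safety rule pushes this higher. Following every safe sequence of crossings, the most of the 10 that can be at the far shore as the ferry arrives there on crossing 9 is 9 — never all 10.
So no plan with fewer than 11 crossings exists, and this one achieves 11:
1. dragon E and trainer E cross → the far shore.
2. trainer E crosses ← the near shore.
3. dragon A, dragon C, and dragon D cross → the far shore.
4. dragon E crosses ← the near shore.
5. trainer A, trainer C, and trainer D cross → the far shore.
6. dragon D and trainer D cross ← the near shore.
7. trainer B, trainer D, and trainer E cross → the far shore.
8. dragon A crosses ← the near shore.
9. dragon D and dragon E cross → the far shore.
10. dragon E crosses ← the near shore.
11. dragon A, dragon B, and dragon E cross → the far shore.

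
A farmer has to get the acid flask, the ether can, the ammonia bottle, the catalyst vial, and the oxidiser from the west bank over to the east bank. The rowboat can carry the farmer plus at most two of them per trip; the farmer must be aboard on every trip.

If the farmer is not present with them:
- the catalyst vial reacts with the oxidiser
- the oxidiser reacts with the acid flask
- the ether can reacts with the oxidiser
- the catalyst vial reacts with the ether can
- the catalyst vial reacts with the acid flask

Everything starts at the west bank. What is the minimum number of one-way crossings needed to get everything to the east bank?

Counting alone: the farmer can take at most 2 across per trip to the east bank, so moving all 5 needs at least 3 loaded trips out, with a return between consecutive ones — at least 5 crossings.
The safety rule pushes this higher. Following every safe sequence of crossings, the most of the 5 that can be at the east bank as the rowboat arrives there on crossing 5 is 4 — never all 5.
So no plan with fewer than 7 crossings exists, and this one achieves 7:
1. Farmer goes to the east bank with the catalyst vial and the oxidiser.  [the west bank: the acid flask, the ammonia bottle, the ether can | the east bank: the catalyst vial, the oxidiser]
2. Farmer goes back to the west bank with the catalyst vial.  [the west bank: the acid flask, the ammonia bottle, the catalyst vial, the ether can | the east bank: the oxidiser]
3. Farmer goes to the east bank with the acid flask and the ether can.  [the west bank: the ammonia bottle, the catalyst vial | the east bank: the acid flask, the ether can, the oxidiser]
4. Farmer goes back to the west bank with the oxidiser.  [the west bank: the ammonia bottle, the catalyst vial, the oxidiser | the east bank: the acid flask, the ether can]
5. Farmer goes to the east bank with the ammonia bottle and the catalyst vial.  [the west bank: the oxidiser | the east bank: the acid flask, the ammonia bottle, the catalyst vial, the ether can]
6. Farmer goes back to the west bank with the catalyst vial.  [the west bank: the catalyst vial, the oxidiser | the east bank: the acid flask, the ammonia bottle, the ether can]
7. Farmer goes to the east bank with the catalyst vial and the oxidiser.  [the west bank: — | the east bank: the acid flask, the ammonia bottle, the catalyst vial, the ether can, the oxidiser]

7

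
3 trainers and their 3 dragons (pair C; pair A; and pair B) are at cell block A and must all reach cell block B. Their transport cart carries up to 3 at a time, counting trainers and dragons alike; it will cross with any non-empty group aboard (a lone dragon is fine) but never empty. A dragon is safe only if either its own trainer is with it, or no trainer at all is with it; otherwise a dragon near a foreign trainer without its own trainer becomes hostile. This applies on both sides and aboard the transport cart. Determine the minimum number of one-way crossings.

5

Counting alone: each trip to cell block B takes at most 3 across and each return brings at least 1 back, so after t trips out (and t−1 returns) at most 3t − (t−1) of the 6 are across; that first reaches 6 at t = 3, so at least 5 crossings are needed.
The plan below uses exactly 5 crossings, so it is optimal:
1. dragon C and trainer C cross → cell block B.
2. trainer C crosses ← cell block A.
3. trainer A, trainer B, and trainer C cross → cell block B.
4. dragon C crosses ← cell block A.
5. dragon A, dragon B, and dragon C cross → cell block B.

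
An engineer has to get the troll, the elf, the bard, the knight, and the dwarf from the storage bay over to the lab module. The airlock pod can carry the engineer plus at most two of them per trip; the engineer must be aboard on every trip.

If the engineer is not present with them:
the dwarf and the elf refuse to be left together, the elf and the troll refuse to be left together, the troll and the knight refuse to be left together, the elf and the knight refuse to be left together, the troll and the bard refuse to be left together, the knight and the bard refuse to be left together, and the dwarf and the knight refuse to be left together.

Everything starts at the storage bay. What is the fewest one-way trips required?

Whatever the first load, the items left behind include a forbidden pair without the engineer. No opening move is safe, so no plan exists.

impossible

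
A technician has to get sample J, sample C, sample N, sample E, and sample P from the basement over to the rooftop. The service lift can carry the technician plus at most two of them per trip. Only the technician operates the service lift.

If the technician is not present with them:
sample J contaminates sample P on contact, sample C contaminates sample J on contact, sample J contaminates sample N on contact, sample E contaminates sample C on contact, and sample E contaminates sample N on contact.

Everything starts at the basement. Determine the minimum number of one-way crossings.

7

Counting alone: the technician can take at most 2 across per trip to the rooftop, so moving all 5 needs at least 3 loaded trips out, with a return between consecutive ones — at least 5 crossings.
The safety rule pushes this higher. Following every safe sequence of crossings, the most of the 5 that can be at the rooftop as the service lift arrives there on crossing 5 is 4 — never all 5.
So no plan with fewer than 7 crossings exists, and this one achieves 7:
1. Technician goes to the rooftop with sample E and sample J.
2. Technician goes back to the basement alone.
3. Technician goes to the rooftop with sample C.
4. Technician goes back to the basement with sample E and sample J.
5. Technician goes to the rooftop with sample N and sample P.
6. Technician goes back to the basement alone.
7. Technician goes to the rooftop with sample E and sample J.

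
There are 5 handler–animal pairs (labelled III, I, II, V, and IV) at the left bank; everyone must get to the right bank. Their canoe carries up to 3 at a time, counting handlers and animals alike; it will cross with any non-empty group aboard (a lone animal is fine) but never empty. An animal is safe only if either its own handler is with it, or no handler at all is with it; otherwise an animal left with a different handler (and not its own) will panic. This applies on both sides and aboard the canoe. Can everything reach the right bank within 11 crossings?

Yes

Yes — this plan uses 11 crossings (≤ 11):
1. animal III and handler III cross → the right bank.
2. handler III crosses ← the left bank.
3. animal I, animal II, and animal V cross → the right bank.
4. animal III crosses ← the left bank.
5. handler I, handler II, and handler V cross → the right bank.
6. animal I and handler I cross ← the left bank.
7. handler I, handler III, and handler IV cross → the right bank.
8. animal II crosses ← the left bank.
9. animal I and animal III cross → the right bank.
10. animal III crosses ← the left bank.
11. animal II, animal III, and animal IV cross → the right bank.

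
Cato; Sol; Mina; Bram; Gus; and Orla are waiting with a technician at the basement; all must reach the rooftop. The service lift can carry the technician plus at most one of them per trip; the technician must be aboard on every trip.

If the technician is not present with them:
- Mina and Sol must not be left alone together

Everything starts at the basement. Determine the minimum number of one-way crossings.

Counting alone: the technician can take at most 1 across per trip to the rooftop, so moving all 6 needs at least 6 loaded trips out, with a return between consecutive ones — at least 11 crossings.
The plan below uses exactly 11 crossings, so it is optimal:
1. Technician goes to the rooftop with Sol.  [the basement: Bram, Cato, Gus, Mina, Orla | the rooftop: Sol]
2. Technician goes back to the basement alone.  [the basement: Bram, Cato, Gus, Mina, Orla | the rooftop: Sol]
3. Technician goes to the rooftop with Cato.  [the basement: Bram, Gus, Mina, Orla | the rooftop: Cato, Sol]
4. Technician goes back to the basement alone.  [the basement: Bram, Gus, Mina, Orla | the rooftop: Cato, Sol]
5. Technician goes to the rooftop with Bram.  [the basement: Gus, Mina, Orla | the rooftop: Bram, Cato, Sol]
6. Technician goes back to the basement alone.  [the basement: Gus, Mina, Orla | the rooftop: Bram, Cato, Sol]
7. Technician goes to the rooftop with Gus.  [the basement: Mina, Orla | the rooftop: Bram, Cato, Gus, Sol]
8. Technician goes back to the basement alone.  [the basement: Mina, Orla | the rooftop: Bram, Cato, Gus, Sol]
9. Technician goes to the rooftop with Orla.  [the basement: Mina | the rooftop: Bram, Cato, Gus, Orla, Sol]
10. Technician goes back to the basement alone.  [the basement: Mina | the rooftop: Bram, Cato, Gus, Orla, Sol]
11. Technician goes to the rooftop with Mina.  [the basement: — | the rooftop: Bram, Cato, Gus, Mina, Orla, Sol]

11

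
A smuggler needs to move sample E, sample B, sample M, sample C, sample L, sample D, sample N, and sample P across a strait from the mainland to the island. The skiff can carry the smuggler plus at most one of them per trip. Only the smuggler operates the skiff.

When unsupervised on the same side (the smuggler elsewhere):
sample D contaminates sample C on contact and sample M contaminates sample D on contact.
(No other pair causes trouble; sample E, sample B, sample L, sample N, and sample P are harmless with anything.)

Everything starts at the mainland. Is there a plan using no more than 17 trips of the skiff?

Yes — this plan uses 17 crossings (≤ 17):
1. Smuggler goes to the island with sample D.  [the mainland: sample B, sample C, sample E, sample L, sample M, sample N, sample P | the island: sample D]
2. Smuggler goes back to the mainland alone.  [the mainland: sample B, sample C, sample E, sample L, sample M, sample N, sample P | the island: sample D]
3. Smuggler goes to the island with sample E.  [the mainland: sample B, sample C, sample L, sample M, sample N, sample P | the island: sample D, sample E]
4. Smuggler goes back to the mainland alone.  [the mainland: sample B, sample C, sample L, sample M, sample N, sample P | the island: sample D, sample E]
5. Smuggler goes to the island with sample B.  [the mainland: sample C, sample L, sample M, sample N, sample P | the island: sample B, sample D, sample E]
6. Smuggler goes back to the mainland alone.  [the mainland: sample C, sample L, sample M, sample N, sample P | the island: sample B, sample D, sample E]
7. Smuggler goes to the island with sample M.  [the mainland: sample C, sample L, sample N, sample P | the island: sample B, sample D, sample E, sample M]
8. Smuggler goes back to the mainland with sample D.  [the mainland: sample C, sample D, sample L, sample N, sample P | the island: sample B, sample E, sample M]
9. Smuggler goes to the island with sample C.  [the mainland: sample D, sample L, sample N, sample P | the island: sample B, sample C, sample E, sample M]
10. Smuggler goes back to the mainland alone.  [the mainland: sample D, sample L, sample N, sample P | the island: sample B, sample C, sample E, sample M]
11. Smuggler goes to the island with sample L.  [the mainland: sample D, sample N, sample P | the island: sample B, sample C, sample E, sample L, sample M]
12. Smuggler goes back to the mainland alone.  [the mainland: sample D, sample N, sample P | the island: sample B, sample C, sample E, sample L, sample M]
13. Smuggler goes to the island with sample N.  [the mainland: sample D, sample P | the island: sample B, sample C, sample E, sample L, sample M, sample N]
14. Smuggler goes back to the mainland alone.  [the mainland: sample D, sample P | the island: sample B, sample C, sample E, sample L, sample M, sample N]
15. Smuggler goes to the island with sample P.  [the mainland: sample D | the island: sample B, sample C, sample E, sample L, sample M, sample N, sample P]
16. Smuggler goes back to the mainland alone.  [the mainland: sample D | the island: sample B, sample C, sample E, sample L, sample M, sample N, sample P]
17. Smuggler goes to the island with sample D.  [the mainland: — | the island: sample B, sample C, sample D, sample E, sample L, sample M, sample N, sample P]

Yes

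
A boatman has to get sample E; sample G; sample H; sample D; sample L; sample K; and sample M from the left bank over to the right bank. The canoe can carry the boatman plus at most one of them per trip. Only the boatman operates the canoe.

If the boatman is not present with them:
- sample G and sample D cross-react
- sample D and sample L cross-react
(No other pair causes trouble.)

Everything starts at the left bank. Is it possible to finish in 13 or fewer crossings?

Counting alone: the boatman can take at most 1 across per trip to the right bank, so moving all 7 needs at least 7 loaded trips out, with a return between consecutive ones — at least 13 crossings.
The safety rule pushes this higher. Following every safe sequence of crossings, the most of the 7 that can be at the right bank as the canoe arrives there on crossing 13 is 6 — never all 7.
So the move cannot be finished within 13 crossings. (The shortest complete plan takes 15:)
1. Boatman goes to the right bank with sample D.
2. Boatman goes back to the left bank alone.
3. Boatman goes to the right bank with sample E.
4. Boatman goes back to the left bank alone.
5. Boatman goes to the right bank with sample G.
6. Boatman goes back to the left bank with sample D.
7. Boatman goes to the right bank with sample L.
8. Boatman goes back to the left bank alone.
9. Boatman goes to the right bank with sample H.
10. Boatman goes back to the left bank alone.
11. Boatman goes to the right bank with sample K.
12. Boatman goes back to the left bank alone.
13. Boatman goes to the right bank with sample M.
14. Boatman goes back to the left bank alone.
15. Boatman goes to the right bank with sample D.

No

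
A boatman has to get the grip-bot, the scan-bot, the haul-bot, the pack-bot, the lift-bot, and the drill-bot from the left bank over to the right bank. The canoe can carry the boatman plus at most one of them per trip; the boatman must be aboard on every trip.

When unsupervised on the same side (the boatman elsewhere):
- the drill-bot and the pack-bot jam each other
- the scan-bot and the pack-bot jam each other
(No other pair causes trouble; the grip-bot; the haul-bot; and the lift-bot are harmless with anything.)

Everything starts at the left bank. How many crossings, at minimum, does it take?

13

Counting alone: the boatman can take at most 1 across per trip to the right bank, so moving all 6 needs at least 6 loaded trips out, with a return between consecutive ones — at least 11 crossings.
The safety rule pushes this higher. Following every safe sequence of crossings, the most of the 6 that can be at the right bank as the canoe arrives there on crossing 11 is 5 — never all 6.
So no plan with fewer than 13 crossings exists, and this one achieves 13:
1. Boatman goes to the right bank with the pack-bot.  [the left bank: the drill-bot, the grip-bot, the haul-bot, the lift-bot, the scan-bot | the right bank: the pack-bot]
2. Boatman goes back to the left bank alone.  [the left bank: the drill-bot, the grip-bot, the haul-bot, the lift-bot, the scan-bot | the right bank: the pack-bot]
3. Boatman goes to the right bank with the grip-bot.  [the left bank: the drill-bot, the haul-bot, the lift-bot, the scan-bot | the right bank: the grip-bot, the pack-bot]
4. Boatman goes back to the left bank alone.  [the left bank: the drill-bot, the haul-bot, the lift-bot, the scan-bot | the right bank: the grip-bot, the pack-bot]
5. Boatman goes to the right bank with the scan-bot.  [the left bank: the drill-bot, the haul-bot, the lift-bot | the right bank: the grip-bot, the pack-bot, the scan-bot]
6. Boatman goes back to the left bank with the pack-bot.  [the left bank: the drill-bot, the haul-bot, the lift-bot, the pack-bot | the right bank: the grip-bot, the scan-bot]
7. Boatman goes to the right bank with the drill-bot.  [the left bank: the haul-bot, the lift-bot, the pack-bot | the right bank: the drill-bot, the grip-bot, the scan-bot]
8. Boatman goes back to the left bank alone.  [the left bank: the haul-bot, the lift-bot, the pack-bot | the right bank: the drill-bot, the grip-bot, the scan-bot]
9. Boatman goes to the right bank with the haul-bot.  [the left bank: the lift-bot, the pack-bot | the right bank: the drill-bot, the grip-bot, the haul-bot, the scan-bot]
10. Boatman goes back to the left bank alone.  [the left bank: the lift-bot, the pack-bot | the right bank: the drill-bot, the grip-bot, the haul-bot, the scan-bot]
11. Boatman goes to the right bank with the lift-bot.  [the left bank: the pack-bot | the right bank: the drill-bot, the grip-bot, the haul-bot, the lift-bot, the scan-bot]
12. Boatman goes back to the left bank alone.  [the left bank: the pack-bot | the right bank: the drill-bot, the grip-bot, the haul-bot, the lift-bot, the scan-bot]
13. Boatman goes to the right bank with the pack-bot.  [the left bank: — | the right bank: the drill-bot, the grip-bot, the haul-bot, the lift-bot, the pack-bot, the scan-bot]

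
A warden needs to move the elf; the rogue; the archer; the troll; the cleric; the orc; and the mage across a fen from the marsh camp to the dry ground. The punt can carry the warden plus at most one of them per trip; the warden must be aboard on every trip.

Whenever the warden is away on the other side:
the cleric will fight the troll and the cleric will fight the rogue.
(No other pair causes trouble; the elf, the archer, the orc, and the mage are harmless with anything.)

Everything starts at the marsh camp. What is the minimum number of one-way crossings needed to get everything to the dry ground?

Counting alone: the warden can take at most 1 across per trip to the dry ground, so moving all 7 needs at least 7 loaded trips out, with a return between consecutive ones — at least 13 crossings.
The safety rule pushes this higher. Following every safe sequence of crossings, the most of the 7 that can be at the dry ground as the punt arrives there on crossing 13 is 6 — never all 7.
So no plan with fewer than 15 crossings exists, and this one achieves 15:
1. Warden goes to the dry ground with the cleric.
2. Warden goes back to the marsh camp alone.
3. Warden goes to the dry ground with the elf.
4. Warden goes back to the marsh camp alone.
5. Warden goes to the dry ground with the rogue.
6. Warden goes back to the marsh camp with the cleric.
7. Warden goes to the dry ground with the troll.
8. Warden goes back to the marsh camp alone.
9. Warden goes to the dry ground with the archer.
10. Warden goes back to the marsh camp alone.
11. Warden goes to the dry ground with the orc.
12. Warden goes back to the marsh camp alone.
13. Warden goes to the dry ground with the mage.
14. Warden goes back to the marsh camp alone.
15. Warden goes to the dry ground with the cleric.

15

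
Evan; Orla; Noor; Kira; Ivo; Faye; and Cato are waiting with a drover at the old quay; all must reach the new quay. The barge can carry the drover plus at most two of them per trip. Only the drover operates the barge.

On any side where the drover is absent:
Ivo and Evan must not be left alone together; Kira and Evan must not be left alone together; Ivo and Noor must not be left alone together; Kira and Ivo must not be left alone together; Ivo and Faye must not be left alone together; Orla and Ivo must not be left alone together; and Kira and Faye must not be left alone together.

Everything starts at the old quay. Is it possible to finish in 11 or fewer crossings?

Yes

Yes — this plan uses 11 crossings (≤ 11):
1. Drover goes to the new quay with Ivo and Kira.  [the old quay: Cato, Evan, Faye, Noor, Orla | the new quay: Ivo, Kira]
2. Drover goes back to the old quay with Kira.  [the old quay: Cato, Evan, Faye, Kira, Noor, Orla | the new quay: Ivo]
3. Drover goes to the new quay with Evan and Faye.  [the old quay: Cato, Kira, Noor, Orla | the new quay: Evan, Faye, Ivo]
4. Drover goes back to the old quay with Ivo.  [the old quay: Cato, Ivo, Kira, Noor, Orla | the new quay: Evan, Faye]
5. Drover goes to the new quay with Ivo and Orla.  [the old quay: Cato, Kira, Noor | the new quay: Evan, Faye, Ivo, Orla]
6. Drover goes back to the old quay with Ivo.  [the old quay: Cato, Ivo, Kira, Noor | the new quay: Evan, Faye, Orla]
7. Drover goes to the new quay with Kira and Noor.  [the old quay: Cato, Ivo | the new quay: Evan, Faye, Kira, Noor, Orla]
8. Drover goes back to the old quay with Kira.  [the old quay: Cato, Ivo, Kira | the new quay: Evan, Faye, Noor, Orla]
9. Drover goes to the new quay with Cato and Kira.  [the old quay: Ivo | the new quay: Cato, Evan, Faye, Kira, Noor, Orla]
10. Drover goes back to the old quay with Kira.  [the old quay: Ivo, Kira | the new quay: Cato, Evan, Faye, Noor, Orla]
11. Drover goes to the new quay with Ivo and Kira.  [the old quay: — | the new quay: Cato, Evan, Faye, Ivo, Kira, Noor, Orla]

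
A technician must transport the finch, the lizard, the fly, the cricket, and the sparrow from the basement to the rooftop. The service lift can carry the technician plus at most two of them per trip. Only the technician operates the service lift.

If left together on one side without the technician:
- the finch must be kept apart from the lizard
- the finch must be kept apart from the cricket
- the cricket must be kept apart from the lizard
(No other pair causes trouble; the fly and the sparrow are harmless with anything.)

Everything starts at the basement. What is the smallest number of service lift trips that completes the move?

Counting alone: the technician can take at most 2 across per trip to the rooftop, so moving all 5 needs at least 3 loaded trips out, with a return between consecutive ones — at least 5 crossings.
The safety rule pushes this higher. Following every safe sequence of crossings, the most of the 5 that can be at the rooftop as the service lift arrives there on crossing 5 is 4 — never all 5.
So no plan with fewer than 7 crossings exists, and this one achieves 7:
1. Technician goes to the rooftop with the finch and the lizard.
2. Technician goes back to the basement with the finch.
3. Technician goes to the rooftop with the finch and the fly.
4. Technician goes back to the basement with the finch.
5. Technician goes to the rooftop with the finch and the sparrow.
6. Technician goes back to the basement with the finch.
7. Technician goes to the rooftop with the cricket and the finch.

7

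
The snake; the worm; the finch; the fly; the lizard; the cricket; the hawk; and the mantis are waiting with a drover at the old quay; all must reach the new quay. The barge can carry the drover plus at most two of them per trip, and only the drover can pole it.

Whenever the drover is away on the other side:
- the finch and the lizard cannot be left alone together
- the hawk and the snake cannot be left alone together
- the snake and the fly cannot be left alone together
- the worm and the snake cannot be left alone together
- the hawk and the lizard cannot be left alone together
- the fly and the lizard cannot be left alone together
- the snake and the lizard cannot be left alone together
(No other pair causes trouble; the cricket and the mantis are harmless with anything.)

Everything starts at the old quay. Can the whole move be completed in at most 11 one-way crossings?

Counting alone: the drover can take at most 2 across per trip to the new quay, so moving all 8 needs at least 4 loaded trips out, with a return between consecutive ones — at least 7 crossings.
The safety rule pushes this higher. Following every safe sequence of crossings, the most of the 8 that can be at the new quay as the barge arrives there on crossings 7, 9, 11 is 5, 6, 7 respectively — never all 8.
So the move cannot be finished within 11 crossings. (The shortest complete plan takes 13:)
1. Drover goes to the new quay with the lizard and the snake.
2. Drover goes back to the old quay with the snake.
3. Drover goes to the new quay with the snake and the worm.
4. Drover goes back to the old quay with the snake.
5. Drover goes to the new quay with the cricket and the snake.
6. Drover goes back to the old quay with the snake.
7. Drover goes to the new quay with the mantis and the snake.
8. Drover goes back to the old quay with the snake.
9. Drover goes to the new quay with the fly and the hawk.
10. Drover goes back to the old quay with the lizard.
11. Drover goes to the new quay with the finch and the snake.
12. Drover goes back to the old quay with the snake.
13. Drover goes to the new quay with the lizard and the snake.

No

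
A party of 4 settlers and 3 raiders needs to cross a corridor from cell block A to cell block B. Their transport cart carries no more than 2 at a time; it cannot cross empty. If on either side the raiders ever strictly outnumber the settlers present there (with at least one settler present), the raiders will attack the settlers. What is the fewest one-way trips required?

Counting alone: each trip to cell block B takes at most 2 across and each return brings at least 1 back, so after t trips out (and t−1 returns) at most 2t − (t−1) of the 7 are across; that first reaches 7 at t = 6, so at least 11 crossings are needed.
The plan below uses exactly 11 crossings, so it is optimal:
1. 2 raiders → cell block B.  (cell block A: 4S 1R; cell block B: 0S 2R)
2. 1 raider ← cell block A.  (cell block A: 4S 2R; cell block B: 0S 1R)
3. 2 raiders → cell block B.  (cell block A: 4S 0R; cell block B: 0S 3R)
4. 1 raider ← cell block A.  (cell block A: 4S 1R; cell block B: 0S 2R)
5. 2 settlers → cell block B.  (cell block A: 2S 1R; cell block B: 2S 2R)
6. 1 raider ← cell block A.  (cell block A: 2S 2R; cell block B: 2S 1R)
7. 1 settler and 1 raider → cell block B.  (cell block A: 1S 1R; cell block B: 3S 2R)
8. 1 settler ← cell block A.  (cell block A: 2S 1R; cell block B: 2S 2R)
9. 1 settler and 1 raider → cell block B.  (cell block A: 1S 0R; cell block B: 3S 3R)
10. 1 raider ← cell block A.  (cell block A: 1S 1R; cell block B: 3S 2R)
11. 1 settler and 1 raider → cell block B.  (cell block A: 0S 0R; cell block B: 4S 3R)

11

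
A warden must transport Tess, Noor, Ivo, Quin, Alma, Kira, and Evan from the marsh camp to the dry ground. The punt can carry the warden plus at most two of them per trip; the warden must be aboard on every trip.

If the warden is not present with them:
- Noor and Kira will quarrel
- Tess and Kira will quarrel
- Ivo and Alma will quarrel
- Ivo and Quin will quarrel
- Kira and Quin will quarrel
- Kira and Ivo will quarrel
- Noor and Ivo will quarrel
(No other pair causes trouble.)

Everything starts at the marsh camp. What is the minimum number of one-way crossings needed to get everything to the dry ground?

11

Counting alone: the warden can take at most 2 across per trip to the dry ground, so moving all 7 needs at least 4 loaded trips out, with a return between consecutive ones — at least 7 crossings.
The safety rule pushes this higher. Following every safe sequence of crossings, the most of the 7 that can be at the dry ground as the punt arrives there on crossings 7, 9 is 5, 6 respectively — never all 7.
So no plan with fewer than 11 crossings exists, and this one achieves 11:
1. Warden goes to the dry ground with Ivo and Kira.  [the marsh camp: Alma, Evan, Noor, Quin, Tess | the dry ground: Ivo, Kira]
2. Warden goes back to the marsh camp with Ivo.  [the marsh camp: Alma, Evan, Ivo, Noor, Quin, Tess | the dry ground: Kira]
3. Warden goes to the dry ground with Ivo and Tess.  [the marsh camp: Alma, Evan, Noor, Quin | the dry ground: Ivo, Kira, Tess]
4. Warden goes back to the marsh camp with Kira.  [the marsh camp: Alma, Evan, Kira, Noor, Quin | the dry ground: Ivo, Tess]
5. Warden goes to the dry ground with Noor and Quin.  [the marsh camp: Alma, Evan, Kira | the dry ground: Ivo, Noor, Quin, Tess]
6. Warden goes back to the marsh camp with Ivo.  [the marsh camp: Alma, Evan, Ivo, Kira | the dry ground: Noor, Quin, Tess]
7. Warden goes to the dry ground with Alma and Ivo.  [the marsh camp: Evan, Kira | the dry ground: Alma, Ivo, Noor, Quin, Tess]
8. Warden goes back to the marsh camp with Ivo.  [the marsh camp: Evan, Ivo, Kira | the dry ground: Alma, Noor, Quin, Tess]
9. Warden goes to the dry ground with Evan and Ivo.  [the marsh camp: Kira | the dry ground: Alma, Evan, Ivo, Noor, Quin, Tess]
10. Warden goes back to the marsh camp with Ivo.  [the marsh camp: Ivo, Kira | the dry ground: Alma, Evan, Noor, Quin, Tess]
11. Warden goes to the dry ground with Ivo and Kira.  [the marsh camp: — | the dry ground: Alma, Evan, Ivo, Kira, Noor, Quin, Tess]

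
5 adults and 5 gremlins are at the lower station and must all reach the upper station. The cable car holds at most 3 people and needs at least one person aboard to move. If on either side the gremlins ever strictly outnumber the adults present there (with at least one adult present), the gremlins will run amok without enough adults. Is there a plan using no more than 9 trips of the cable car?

Counting alone: each trip to the upper station takes at most 3 across and each return brings at least 1 back, so after t trips out (and t−1 returns) at most 3t − (t−1) of the 10 are across; that first reaches 10 at t = 5, so at least 9 crossings are needed.
The safety rule pushes this higher. Following every safe sequence of crossings, the most of the 10 that can be at the upper station as the cable car arrives there on crossing 9 is 9 — never all 10.
So the move cannot be finished within 9 crossings. (The shortest complete plan takes 11:)
1. 2 gremlins → the upper station.  (the lower station: 5A 3G; the upper station: 0A 2G)
2. 1 gremlin ← the lower station.  (the lower station: 5A 4G; the upper station: 0A 1G)
3. 3 gremlins → the upper station.  (the lower station: 5A 1G; the upper station: 0A 4G)
4. 1 gremlin ← the lower station.  (the lower station: 5A 2G; the upper station: 0A 3G)
5. 3 adults → the upper station.  (the lower station: 2A 2G; the upper station: 3A 3G)
6. 1 adult and 1 gremlin ← the lower station.  (the lower station: 3A 3G; the upper station: 2A 2G)
7. 3 adults → the upper station.  (the lower station: 0A 3G; the upper station: 5A 2G)
8. 1 gremlin ← the lower station.  (the lower station: 0A 4G; the upper station: 5A 1G)
9. 2 gremlins → the upper station.  (the lower station: 0A 2G; the upper station: 5A 3G)
10. 1 gremlin ← the lower station.  (the lower station: 0A 3G; the upper station: 5A 2G)
11. 3 gremlins → the upper station.  (the lower station: 0A 0G; the upper station: 5A 5G)

No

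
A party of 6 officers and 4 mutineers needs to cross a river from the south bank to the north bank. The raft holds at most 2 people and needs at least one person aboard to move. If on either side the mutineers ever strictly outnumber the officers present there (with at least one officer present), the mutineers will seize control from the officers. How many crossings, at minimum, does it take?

17

Counting alone: each trip to the north bank takes at most 2 across and each return brings at least 1 back, so after t trips out (and t−1 returns) at most 2t − (t−1) of the 10 are across; that first reaches 10 at t = 9, so at least 17 crossings are needed.
The plan below uses exactly 17 crossings, so it is optimal:
1. 2 mutineers → the north bank.  (the south bank: 6O 2M; the north bank: 0O 2M)
2. 1 mutineer ← the south bank.  (the south bank: 6O 3M; the north bank: 0O 1M)
3. 2 mutineers → the north bank.  (the south bank: 6O 1M; the north bank: 0O 3M)
4. 1 mutineer ← the south bank.  (the south bank: 6O 2M; the north bank: 0O 2M)
5. 2 officers → the north bank.  (the south bank: 4O 2M; the north bank: 2O 2M)
6. 1 mutineer ← the south bank.  (the south bank: 4O 3M; the north bank: 2O 1M)
7. 1 officer and 1 mutineer → the north bank.  (the south bank: 3O 2M; the north bank: 3O 2M)
8. 1 mutineer ← the south bank.  (the south bank: 3O 3M; the north bank: 3O 1M)
9. 2 mutineers → the north bank.  (the south bank: 3O 1M; the north bank: 3O 3M)
10. 1 mutineer ← the south bank.  (the south bank: 3O 2M; the north bank: 3O 2M)
11. 1 officer and 1 mutineer → the north bank.  (the south bank: 2O 1M; the north bank: 4O 3M)
12. 1 mutineer ← the south bank.  (the south bank: 2O 2M; the north bank: 4O 2M)
13. 2 mutineers → the north bank.  (the south bank: 2O 0M; the north bank: 4O 4M)
14. 1 mutineer ← the south bank.  (the south bank: 2O 1M; the north bank: 4O 3M)
15. 1 officer and 1 mutineer → the north bank.  (the south bank: 1O 0M; the north bank: 5O 4M)
16. 1 mutineer ← the south bank.  (the south bank: 1O 1M; the north bank: 5O 3M)
17. 1 officer and 1 mutineer → the north bank.  (the south bank: 0O 0M; the north bank: 6O 4M)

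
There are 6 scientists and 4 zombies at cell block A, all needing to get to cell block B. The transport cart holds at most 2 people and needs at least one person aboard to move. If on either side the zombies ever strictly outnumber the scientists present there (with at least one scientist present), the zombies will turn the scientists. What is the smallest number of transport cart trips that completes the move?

Counting alone: each trip to cell block B takes at most 2 across and each return brings at least 1 back, so after t trips out (and t−1 returns) at most 2t − (t−1) of the 10 are across; that first reaches 10 at t = 9, so at least 17 crossings are needed.
The plan below uses exactly 17 crossings, so it is optimal:
1. 2 zombies → cell block B.  (cell block A: 6S 2Z; cell block B: 0S 2Z)
2. 1 zombie ← cell block A.  (cell block A: 6S 3Z; cell block B: 0S 1Z)
3. 2 zombies → cell block B.  (cell block A: 6S 1Z; cell block B: 0S 3Z)
4. 1 zombie ← cell block A.  (cell block A: 6S 2Z; cell block B: 0S 2Z)
5. 2 scientists → cell block B.  (cell block A: 4S 2Z; cell block B: 2S 2Z)
6. 1 zombie ← cell block A.  (cell block A: 4S 3Z; cell block B: 2S 1Z)
7. 1 scientist and 1 zombie → cell block B.  (cell block A: 3S 2Z; cell block B: 3S 2Z)
8. 1 zombie ← cell block A.  (cell block A: 3S 3Z; cell block B: 3S 1Z)
9. 2 zombies → cell block B.  (cell block A: 3S 1Z; cell block B: 3S 3Z)
10. 1 zombie ← cell block A.  (cell block A: 3S 2Z; cell block B: 3S 2Z)
11. 1 scientist and 1 zombie → cell block B.  (cell block A: 2S 1Z; cell block B: 4S 3Z)
12. 1 zombie ← cell block A.  (cell block A: 2S 2Z; cell block B: 4S 2Z)
13. 2 zombies → cell block B.  (cell block A: 2S 0Z; cell block B: 4S 4Z)
14. 1 zombie ← cell block A.  (cell block A: 2S 1Z; cell block B: 4S 3Z)
15. 1 scientist and 1 zombie → cell block B.  (cell block A: 1S 0Z; cell block B: 5S 4Z)
16. 1 zombie ← cell block A.  (cell block A: 1S 1Z; cell block B: 5S 3Z)
17. 1 scientist and 1 zombie → cell block B.  (cell block A: 0S 0Z; cell block B: 6S 4Z)

17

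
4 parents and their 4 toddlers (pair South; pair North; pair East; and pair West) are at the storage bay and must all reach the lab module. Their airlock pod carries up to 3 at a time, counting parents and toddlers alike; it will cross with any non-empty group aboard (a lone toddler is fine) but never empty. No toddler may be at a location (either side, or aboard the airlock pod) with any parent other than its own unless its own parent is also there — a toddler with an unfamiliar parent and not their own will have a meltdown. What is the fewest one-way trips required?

9

Counting alone: each trip to the lab module takes at most 3 across and each return brings at least 1 back, so after t trips out (and t−1 returns) at most 3t − (t−1) of the 8 are across; that first reaches 8 at t = 4, so at least 7 crossings are needed.
The safety rule pushes this higher. Following every safe sequence of crossings, the most of the 8 that can be at the lab module as the airlock pod arrives there on crossing 7 is 7 — never all 8.
So no plan with fewer than 9 crossings exists, and this one achieves 9:
1. parent South and toddler South cross → the lab module.
2. parent South crosses ← the storage bay.
3. parent North, parent South, and toddler North cross → the lab module.
4. parent South and toddler South cross ← the storage bay.
5. parent East, parent South, and parent West cross → the lab module.
6. toddler North crosses ← the storage bay.
7. toddler North and toddler South cross → the lab module.
8. toddler South crosses ← the storage bay.
9. toddler East, toddler South, and toddler West cross → the lab module.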